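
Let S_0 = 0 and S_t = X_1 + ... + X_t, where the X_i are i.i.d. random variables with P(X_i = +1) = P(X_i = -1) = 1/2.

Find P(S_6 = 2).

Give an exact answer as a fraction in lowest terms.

To reach position 2 after 6 steps: need 4 steps of +1 and 2 of -1.
Favorable paths: C(6,4) = 15
Total paths: 2^6 = 64
P = 15/64 = 15/64

Answer: 15/64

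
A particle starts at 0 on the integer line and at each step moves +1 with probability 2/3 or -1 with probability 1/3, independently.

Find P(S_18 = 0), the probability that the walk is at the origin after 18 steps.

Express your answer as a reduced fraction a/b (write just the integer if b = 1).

To be at 0 after 18 steps: need exactly 9 steps of +1 and 9 of -1.
Number of such sequences: C(18,9) = 48620
Each has probability (2/3)^9 · (1/3)^9 = 512/387420489
P = 48620 · 512/387420489 = 24893440/387420489

Answer: 24893440/387420489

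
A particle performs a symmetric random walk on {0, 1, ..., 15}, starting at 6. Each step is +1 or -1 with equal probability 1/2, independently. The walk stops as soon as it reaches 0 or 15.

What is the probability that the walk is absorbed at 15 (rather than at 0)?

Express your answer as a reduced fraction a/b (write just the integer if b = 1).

Symmetric walk (p = 1/2): the harmonic-function argument gives P(hit 15 before 0 | start at 6) = a/N.
P = 6/15 = 2/5

Answer: 2/5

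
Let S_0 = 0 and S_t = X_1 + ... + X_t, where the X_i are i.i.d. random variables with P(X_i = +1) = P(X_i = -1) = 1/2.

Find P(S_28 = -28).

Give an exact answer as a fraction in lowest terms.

Answer: 1/268435456

Derivation:
To reach position -28 after 28 steps: need 0 steps of +1 and 28 of -1.
Favorable paths: C(28,0) = 1
Total paths: 2^28 = 268435456
P = 1/268435456 = 1/268435456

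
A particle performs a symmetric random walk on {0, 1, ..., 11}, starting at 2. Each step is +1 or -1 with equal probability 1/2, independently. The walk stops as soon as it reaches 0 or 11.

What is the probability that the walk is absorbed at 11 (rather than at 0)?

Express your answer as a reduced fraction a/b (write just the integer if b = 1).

Symmetric walk (p = 1/2): the harmonic-function argument gives P(hit 11 before 0 | start at 2) = a/N.
P = 2/11 = 2/11

Answer: 2/11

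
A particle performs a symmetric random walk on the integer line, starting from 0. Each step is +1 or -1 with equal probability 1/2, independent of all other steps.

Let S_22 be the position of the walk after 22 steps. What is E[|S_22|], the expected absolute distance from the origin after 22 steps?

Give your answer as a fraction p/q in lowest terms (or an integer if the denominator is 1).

S_22 takes values m ≡ 0 (mod 2) with |m| ≤ 22; P(S_22=m) = C(22,(22+m)/2)/2^22.
Total paths: 2^22 = 4194304
Distribution: P(S=-22)=1/4194304, P(S=-20)=22/4194304, P(S=-18)=231/4194304, P(S=-16)=1540/4194304, P(S=-14)=7315/4194304, P(S=-12)=26334/4194304, P(S=-10)=74613/4194304, P(S=-8)=170544/4194304, P(S=-6)=319770/4194304, P(S=-4)=497420/4194304, P(S=-2)=646646/4194304, P(S=0)=705432/4194304, P(S=2)=646646/4194304, P(S=4)=497420/4194304, P(S=6)=319770/4194304, P(S=8)=170544/4194304, P(S=10)=74613/4194304, P(S=12)=26334/4194304, P(S=14)=7315/4194304, P(S=16)=1540/4194304, P(S=18)=231/4194304, P(S=20)=22/4194304, P(S=22)=1/4194304
E[|S_22|] = Σ_m |m|·P(S_22=m) = 15519504/4194304 = 969969/262144

Answer: 969969/262144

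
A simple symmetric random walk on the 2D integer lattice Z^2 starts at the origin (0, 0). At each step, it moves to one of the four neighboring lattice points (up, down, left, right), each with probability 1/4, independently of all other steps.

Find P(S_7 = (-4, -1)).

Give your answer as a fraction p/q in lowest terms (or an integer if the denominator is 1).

Answer: 147/16384

Derivation:
Let h be the number of horizontal steps (so 7-h are vertical). To end at (-4,-1) need (h-4)/2 right-steps and ((7-h)-1)/2 up-steps.
Sum over h with 4 ≤ h ≤ 6, h ≡ 0 (mod 2), 7-h ≡ 1 (mod 2):
h=4: C(7,4)·C(4,0)·C(3,1) = 35·1·3 = 105
h=6: C(7,6)·C(6,1)·C(1,0) = 7·6·1 = 42
Total favorable: 147
Total paths: 4^7 = 16384
P = 147/16384 = 147/16384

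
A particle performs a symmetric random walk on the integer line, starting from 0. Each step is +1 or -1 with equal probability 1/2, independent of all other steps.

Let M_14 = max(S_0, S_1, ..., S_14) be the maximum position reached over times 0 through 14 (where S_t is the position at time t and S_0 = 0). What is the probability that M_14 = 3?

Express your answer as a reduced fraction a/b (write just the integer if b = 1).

Answer: 1001/8192

Derivation:
Let M_14 = max(S_0,...,S_14). Use the reflection principle: for j ≥ 1, #{paths with M_14 ≥ j} = #{S_14 ≥ j} + #{S_14 ≥ j+1}.
By reflection, #{M_14 ≥ 3} = #{S_14 ≥ 3} + #{S_14 ≥ 4} = 3473 + 3473 = 6946.
#{M_14 ≥ 4} = #{S_14 ≥ 4} + #{S_14 ≥ 5} = 3473 + 1471 = 4944.
#{M_14 = 3} = 6946 - 4944 = 2002.
P(M_14 = 3) = 2002/16384 = 1001/8192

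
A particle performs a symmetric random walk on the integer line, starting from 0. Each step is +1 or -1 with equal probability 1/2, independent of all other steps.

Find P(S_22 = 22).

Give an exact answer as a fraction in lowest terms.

Answer: 1/4194304

Derivation:
To reach position 22 after 22 steps: need 22 steps of +1 and 0 of -1.
Favorable paths: C(22,22) = 1
Total paths: 2^22 = 4194304
P = 1/4194304 = 1/4194304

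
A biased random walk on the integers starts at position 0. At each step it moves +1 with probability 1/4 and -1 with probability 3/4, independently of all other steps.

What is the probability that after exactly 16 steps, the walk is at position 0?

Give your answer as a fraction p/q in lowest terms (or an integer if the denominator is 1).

To reach position 0 after 16 steps: need 8 steps of +1 and 8 steps of -1.
Number of such sequences: C(16,8) = 12870
Each has probability (1/4)^8 · (3/4)^8 = 6561/4294967296
P = 12870 · 6561/4294967296 = 42220035/2147483648

Answer: 42220035/2147483648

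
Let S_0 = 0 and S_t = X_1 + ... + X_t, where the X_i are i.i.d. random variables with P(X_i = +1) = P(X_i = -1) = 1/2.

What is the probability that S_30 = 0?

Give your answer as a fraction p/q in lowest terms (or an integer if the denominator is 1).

To return to 0 after 30 steps: need exactly 15 steps of +1 and 15 of -1.
Favorable paths: C(30,15) = 155117520
Total paths: 2^30 = 1073741824
P = 155117520/1073741824 = 9694845/67108864

Answer: 9694845/67108864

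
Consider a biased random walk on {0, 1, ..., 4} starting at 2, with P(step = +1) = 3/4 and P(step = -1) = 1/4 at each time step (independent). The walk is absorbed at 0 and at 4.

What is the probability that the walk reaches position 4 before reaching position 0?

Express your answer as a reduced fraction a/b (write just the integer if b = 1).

Answer: 9/10

Derivation:
Biased walk: p = 3/4, q = 1/4, r = q/p = 1/3
Gambler's ruin: P(hit 4 before 0 | start at 2) = (1 - r^a)/(1 - r^N)
r^2 = 1/9; r^4 = 1/81
P = (1 - 1/9) / (1 - 1/81) = 8/9 / 80/81 = 9/10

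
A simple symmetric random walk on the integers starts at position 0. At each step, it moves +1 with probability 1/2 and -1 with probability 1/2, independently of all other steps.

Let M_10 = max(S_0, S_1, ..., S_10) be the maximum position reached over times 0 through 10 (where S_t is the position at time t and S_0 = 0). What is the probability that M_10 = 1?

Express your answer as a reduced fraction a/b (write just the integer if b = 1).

Let M_10 = max(S_0,...,S_10). Use the reflection principle: for j ≥ 1, #{paths with M_10 ≥ j} = #{S_10 ≥ j} + #{S_10 ≥ j+1}.
By reflection, #{M_10 ≥ 1} = #{S_10 ≥ 1} + #{S_10 ≥ 2} = 386 + 386 = 772.
#{M_10 ≥ 2} = #{S_10 ≥ 2} + #{S_10 ≥ 3} = 386 + 176 = 562.
#{M_10 = 1} = 772 - 562 = 210.
P(M_10 = 1) = 210/1024 = 105/512

Answer: 105/512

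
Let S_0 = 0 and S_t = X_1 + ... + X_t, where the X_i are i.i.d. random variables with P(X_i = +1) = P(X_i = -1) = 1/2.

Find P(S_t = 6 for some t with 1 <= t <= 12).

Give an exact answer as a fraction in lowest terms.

Answer: 189/2048

Derivation:
Count via complement. Let g(t,s) = #length-t paths at position s with S_1..S_t all ≠ 6.
g(t,s) = g(t-1,s-1) + g(t-1,s+1) for s ≠ 6; g(t,6) = 0.
t=0: g(0,0)=1
t=1: g(1,-1)=1 g(1,1)=1
t=2: g(2,-2)=1 g(2,0)=2 g(2,2)=1
t=3: g(3,-3)=1 g(3,-1)=3 g(3,1)=3 g(3,3)=1
t=4: g(4,-4)=1 g(4,-2)=4 g(4,0)=6 g(4,2)=4 g(4,4)=1
t=5: g(5,-5)=1 g(5,-3)=5 g(5,-1)=10 g(5,1)=10 g(5,3)=5 g(5,5)=1
t=6: g(6,-6)=1 g(6,-4)=6 g(6,-2)=15 g(6,0)=20 g(6,2)=15 g(6,4)=6
t=7: g(7,-7)=1 g(7,-5)=7 g(7,-3)=21 g(7,-1)=35 g(7,1)=35 g(7,3)=21 g(7,5)=6
t=8: g(8,-8)=1 g(8,-6)=8 g(8,-4)=28 g(8,-2)=56 g(8,0)=70 g(8,2)=56 g(8,4)=27
t=9: g(9,-9)=1 g(9,-7)=9 g(9,-5)=36 g(9,-3)=84 g(9,-1)=126 g(9,1)=126 g(9,3)=83 g(9,5)=27
t=10: g(10,-10)=1 g(10,-8)=10 g(10,-6)=45 g(10,-4)=120 g(10,-2)=210 g(10,0)=252 g(10,2)=209 g(10,4)=110
t=11: g(11,-11)=1 g(11,-9)=11 g(11,-7)=55 g(11,-5)=165 g(11,-3)=330 g(11,-1)=462 g(11,1)=461 g(11,3)=319 g(11,5)=110
t=12: g(12,-12)=1 g(12,-10)=12 g(12,-8)=66 g(12,-6)=220 g(12,-4)=495 g(12,-2)=792 g(12,0)=923 g(12,2)=780 g(12,4)=429
Paths never hitting 6: Σ_s g(12,s) = 3718
Paths hitting 6: 2^12 - 3718 = 378
P = 378/4096 = 189/2048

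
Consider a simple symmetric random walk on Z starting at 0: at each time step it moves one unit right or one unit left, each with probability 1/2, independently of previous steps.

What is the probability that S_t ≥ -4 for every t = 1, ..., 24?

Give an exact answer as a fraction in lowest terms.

Let f(t,s) = #length-t paths at position s with S_1..S_t all ≥ -4.
f(t,s) = f(t-1,s-1) + f(t-1,s+1) for s ≥ -4; f(t,s) = 0 for s < -4.
t=0: f(0,0)=1
t=1: f(1,-1)=1 f(1,1)=1
t=2: f(2,-2)=1 f(2,0)=2 f(2,2)=1
t=3: f(3,-3)=1 f(3,-1)=3 f(3,1)=3 f(3,3)=1
t=4: f(4,-4)=1 f(4,-2)=4 f(4,0)=6 f(4,2)=4 f(4,4)=1
t=5: f(5,-3)=5 f(5,-1)=10 f(5,1)=10 f(5,3)=5 f(5,5)=1
t=6: f(6,-4)=5 f(6,-2)=15 f(6,0)=20 f(6,2)=15 f(6,4)=6 f(6,6)=1
t=7: f(7,-3)=20 f(7,-1)=35 f(7,1)=35 f(7,3)=21 f(7,5)=7 f(7,7)=1
t=8: f(8,-4)=20 f(8,-2)=55 f(8,0)=70 f(8,2)=56 f(8,4)=28 f(8,6)=8 f(8,8)=1
t=9: f(9,-3)=75 f(9,-1)=125 f(9,1)=126 f(9,3)=84 f(9,5)=36 f(9,7)=9 f(9,9)=1
t=10: f(10,-4)=75 f(10,-2)=200 f(10,0)=251 f(10,2)=210 f(10,4)=120 f(10,6)=45 f(10,8)=10 f(10,10)=1
t=11: f(11,-3)=275 f(11,-1)=451 f(11,1)=461 f(11,3)=330 f(11,5)=165 f(11,7)=55 f(11,9)=11 f(11,11)=1
t=12: f(12,-4)=275 f(12,-2)=726 f(12,0)=912 f(12,2)=791 f(12,4)=495 f(12,6)=220 f(12,8)=66 f(12,10)=12 f(12,12)=1
t=13: f(13,-3)=1001 f(13,-1)=1638 f(13,1)=1703 f(13,3)=1286 f(13,5)=715 f(13,7)=286 f(13,9)=78 f(13,11)=13 f(13,13)=1
t=14: f(14,-4)=1001 f(14,-2)=2639 f(14,0)=3341 f(14,2)=2989 f(14,4)=2001 f(14,6)=1001 f(14,8)=364 f(14,10)=91 f(14,12)=14 f(14,14)=1
t=15: f(15,-3)=3640 f(15,-1)=5980 f(15,1)=6330 f(15,3)=4990 f(15,5)=3002 f(15,7)=1365 f(15,9)=455 f(15,11)=105 f(15,13)=15 f(15,15)=1
t=16: f(16,-4)=3640 f(16,-2)=9620 f(16,0)=12310 f(16,2)=11320 f(16,4)=7992 f(16,6)=4367 f(16,8)=1820 f(16,10)=560 f(16,12)=120 f(16,14)=16 f(16,16)=1
t=17: f(17,-3)=13260 f(17,-1)=21930 f(17,1)=23630 f(17,3)=19312 f(17,5)=12359 f(17,7)=6187 f(17,9)=2380 f(17,11)=680 f(17,13)=136 f(17,15)=17 f(17,17)=1
t=18: f(18,-4)=13260 f(18,-2)=35190 f(18,0)=45560 f(18,2)=42942 f(18,4)=31671 f(18,6)=18546 f(18,8)=8567 f(18,10)=3060 f(18,12)=816 f(18,14)=153 f(18,16)=18 f(18,18)=1
t=19: f(19,-3)=48450 f(19,-1)=80750 f(19,1)=88502 f(19,3)=74613 f(19,5)=50217 f(19,7)=27113 f(19,9)=11627 f(19,11)=3876 f(19,13)=969 f(19,15)=171 f(19,17)=19 f(19,19)=1
t=20: f(20,-4)=48450 f(20,-2)=129200 f(20,0)=169252 f(20,2)=163115 f(20,4)=124830 f(20,6)=77330 f(20,8)=38740 f(20,10)=15503 f(20,12)=4845 f(20,14)=1140 f(20,16)=190 f(20,18)=20 f(20,20)=1
t=21: f(21,-3)=177650 f(21,-1)=298452 f(21,1)=332367 f(21,3)=287945 f(21,5)=202160 f(21,7)=116070 f(21,9)=54243 f(21,11)=20348 f(21,13)=5985 f(21,15)=1330 f(21,17)=210 f(21,19)=21 f(21,21)=1
t=22: f(22,-4)=177650 f(22,-2)=476102 f(22,0)=630819 f(22,2)=620312 f(22,4)=490105 f(22,6)=318230 f(22,8)=170313 f(22,10)=74591 f(22,12)=26333 f(22,14)=7315 f(22,16)=1540 f(22,18)=231 f(22,20)=22 f(22,22)=1
t=23: f(23,-3)=653752 f(23,-1)=1106921 f(23,1)=1251131 f(23,3)=1110417 f(23,5)=808335 f(23,7)=488543 f(23,9)=244904 f(23,11)=100924 f(23,13)=33648 f(23,15)=8855 f(23,17)=1771 f(23,19)=253 f(23,21)=23 f(23,23)=1
t=24: f(24,-4)=653752 f(24,-2)=1760673 f(24,0)=2358052 f(24,2)=2361548 f(24,4)=1918752 f(24,6)=1296878 f(24,8)=733447 f(24,10)=345828 f(24,12)=134572 f(24,14)=42503 f(24,16)=10626 f(24,18)=2024 f(24,20)=276 f(24,22)=24 f(24,24)=1
Σ_s f(24,s) = 11618956
P = 11618956/16777216 = 2904739/4194304

Answer: 2904739/4194304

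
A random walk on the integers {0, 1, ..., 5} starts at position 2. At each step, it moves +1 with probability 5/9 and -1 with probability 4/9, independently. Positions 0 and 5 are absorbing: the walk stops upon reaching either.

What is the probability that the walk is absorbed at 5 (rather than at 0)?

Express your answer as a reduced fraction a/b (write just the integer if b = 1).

Answer: 1125/2101

Derivation:
Biased walk: p = 5/9, q = 4/9, r = q/p = 4/5
Gambler's ruin: P(hit 5 before 0 | start at 2) = (1 - r^a)/(1 - r^N)
r^2 = 16/25; r^5 = 1024/3125
P = (1 - 16/25) / (1 - 1024/3125) = 9/25 / 2101/3125 = 1125/2101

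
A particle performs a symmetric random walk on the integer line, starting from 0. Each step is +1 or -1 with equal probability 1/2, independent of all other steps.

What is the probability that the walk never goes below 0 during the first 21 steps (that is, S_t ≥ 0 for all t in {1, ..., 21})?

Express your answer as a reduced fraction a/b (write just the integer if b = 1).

Let f(t,s) = #length-t paths at position s with S_1..S_t all ≥ 0.
f(t,s) = f(t-1,s-1) + f(t-1,s+1) for s ≥ 0; f(t,s) = 0 for s < 0.
t=0: f(0,0)=1
t=1: f(1,1)=1
t=2: f(2,0)=1 f(2,2)=1
t=3: f(3,1)=2 f(3,3)=1
t=4: f(4,0)=2 f(4,2)=3 f(4,4)=1
t=5: f(5,1)=5 f(5,3)=4 f(5,5)=1
t=6: f(6,0)=5 f(6,2)=9 f(6,4)=5 f(6,6)=1
t=7: f(7,1)=14 f(7,3)=14 f(7,5)=6 f(7,7)=1
t=8: f(8,0)=14 f(8,2)=28 f(8,4)=20 f(8,6)=7 f(8,8)=1
t=9: f(9,1)=42 f(9,3)=48 f(9,5)=27 f(9,7)=8 f(9,9)=1
t=10: f(10,0)=42 f(10,2)=90 f(10,4)=75 f(10,6)=35 f(10,8)=9 f(10,10)=1
t=11: f(11,1)=132 f(11,3)=165 f(11,5)=110 f(11,7)=44 f(11,9)=10 f(11,11)=1
t=12: f(12,0)=132 f(12,2)=297 f(12,4)=275 f(12,6)=154 f(12,8)=54 f(12,10)=11 f(12,12)=1
t=13: f(13,1)=429 f(13,3)=572 f(13,5)=429 f(13,7)=208 f(13,9)=65 f(13,11)=12 f(13,13)=1
t=14: f(14,0)=429 f(14,2)=1001 f(14,4)=1001 f(14,6)=637 f(14,8)=273 f(14,10)=77 f(14,12)=13 f(14,14)=1
t=15: f(15,1)=1430 f(15,3)=2002 f(15,5)=1638 f(15,7)=910 f(15,9)=350 f(15,11)=90 f(15,13)=14 f(15,15)=1
t=16: f(16,0)=1430 f(16,2)=3432 f(16,4)=3640 f(16,6)=2548 f(16,8)=1260 f(16,10)=440 f(16,12)=104 f(16,14)=15 f(16,16)=1
t=17: f(17,1)=4862 f(17,3)=7072 f(17,5)=6188 f(17,7)=3808 f(17,9)=1700 f(17,11)=544 f(17,13)=119 f(17,15)=16 f(17,17)=1
t=18: f(18,0)=4862 f(18,2)=11934 f(18,4)=13260 f(18,6)=9996 f(18,8)=5508 f(18,10)=2244 f(18,12)=663 f(18,14)=135 f(18,16)=17 f(18,18)=1
t=19: f(19,1)=16796 f(19,3)=25194 f(19,5)=23256 f(19,7)=15504 f(19,9)=7752 f(19,11)=2907 f(19,13)=798 f(19,15)=152 f(19,17)=18 f(19,19)=1
t=20: f(20,0)=16796 f(20,2)=41990 f(20,4)=48450 f(20,6)=38760 f(20,8)=23256 f(20,10)=10659 f(20,12)=3705 f(20,14)=950 f(20,16)=170 f(20,18)=19 f(20,20)=1
t=21: f(21,1)=58786 f(21,3)=90440 f(21,5)=87210 f(21,7)=62016 f(21,9)=33915 f(21,11)=14364 f(21,13)=4655 f(21,15)=1120 f(21,17)=189 f(21,19)=20 f(21,21)=1
Σ_s f(21,s) = 352716
P = 352716/2097152 = 88179/524288

Answer: 88179/524288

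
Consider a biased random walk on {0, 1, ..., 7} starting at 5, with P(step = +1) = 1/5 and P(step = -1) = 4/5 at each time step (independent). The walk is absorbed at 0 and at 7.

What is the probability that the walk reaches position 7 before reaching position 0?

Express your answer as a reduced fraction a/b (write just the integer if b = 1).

Biased walk: p = 1/5, q = 4/5, r = q/p = 4
Gambler's ruin: P(hit 7 before 0 | start at 5) = (1 - r^a)/(1 - r^N)
r^5 = 1024; r^7 = 16384
P = (1 - 1024) / (1 - 16384) = -1023 / -16383 = 341/5461

Answer: 341/5461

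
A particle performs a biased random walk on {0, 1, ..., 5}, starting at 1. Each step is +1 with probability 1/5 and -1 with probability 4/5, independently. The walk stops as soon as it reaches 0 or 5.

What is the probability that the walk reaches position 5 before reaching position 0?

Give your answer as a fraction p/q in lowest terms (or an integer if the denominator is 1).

Answer: 1/341

Derivation:
Biased walk: p = 1/5, q = 4/5, r = q/p = 4
Gambler's ruin: P(hit 5 before 0 | start at 1) = (1 - r^a)/(1 - r^N)
r^1 = 4; r^5 = 1024
P = (1 - 4) / (1 - 1024) = -3 / -1023 = 1/341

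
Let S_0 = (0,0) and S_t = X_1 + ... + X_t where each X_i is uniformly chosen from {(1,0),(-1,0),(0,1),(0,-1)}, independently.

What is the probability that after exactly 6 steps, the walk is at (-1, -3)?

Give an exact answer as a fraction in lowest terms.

Answer: 45/2048

Derivation:
Let h be the number of horizontal steps (so 6-h are vertical). To end at (-1,-3) need (h-1)/2 right-steps and ((6-h)-3)/2 up-steps.
Sum over h with 1 ≤ h ≤ 3, h ≡ 1 (mod 2), 6-h ≡ 1 (mod 2):
h=1: C(6,1)·C(1,0)·C(5,1) = 6·1·5 = 30
h=3: C(6,3)·C(3,1)·C(3,0) = 20·3·1 = 60
Total favorable: 90
Total paths: 4^6 = 4096
P = 90/4096 = 45/2048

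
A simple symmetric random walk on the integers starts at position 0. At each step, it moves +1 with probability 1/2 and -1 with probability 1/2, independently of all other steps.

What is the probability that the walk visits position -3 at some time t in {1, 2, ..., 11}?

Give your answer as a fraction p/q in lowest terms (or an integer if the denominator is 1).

Count via complement. Let g(t,s) = #length-t paths at position s with S_1..S_t all ≠ -3.
g(t,s) = g(t-1,s-1) + g(t-1,s+1) for s ≠ -3; g(t,-3) = 0.
t=0: g(0,0)=1
t=1: g(1,-1)=1 g(1,1)=1
t=2: g(2,-2)=1 g(2,0)=2 g(2,2)=1
t=3: g(3,-1)=3 g(3,1)=3 g(3,3)=1
t=4: g(4,-2)=3 g(4,0)=6 g(4,2)=4 g(4,4)=1
t=5: g(5,-1)=9 g(5,1)=10 g(5,3)=5 g(5,5)=1
t=6: g(6,-2)=9 g(6,0)=19 g(6,2)=15 g(6,4)=6 g(6,6)=1
t=7: g(7,-1)=28 g(7,1)=34 g(7,3)=21 g(7,5)=7 g(7,7)=1
t=8: g(8,-2)=28 g(8,0)=62 g(8,2)=55 g(8,4)=28 g(8,6)=8 g(8,8)=1
t=9: g(9,-1)=90 g(9,1)=117 g(9,3)=83 g(9,5)=36 g(9,7)=9 g(9,9)=1
t=10: g(10,-2)=90 g(10,0)=207 g(10,2)=200 g(10,4)=119 g(10,6)=45 g(10,8)=10 g(10,10)=1
t=11: g(11,-1)=297 g(11,1)=407 g(11,3)=319 g(11,5)=164 g(11,7)=55 g(11,9)=11 g(11,11)=1
Paths never hitting -3: Σ_s g(11,s) = 1254
Paths hitting -3: 2^11 - 1254 = 794
P = 794/2048 = 397/1024

Answer: 397/1024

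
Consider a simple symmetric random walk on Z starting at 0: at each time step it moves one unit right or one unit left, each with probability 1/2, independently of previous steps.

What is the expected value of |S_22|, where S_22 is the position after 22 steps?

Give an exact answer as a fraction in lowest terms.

Answer: 969969/262144

Derivation:
S_22 takes values m ≡ 0 (mod 2) with |m| ≤ 22; P(S_22=m) = C(22,(22+m)/2)/2^22.
Total paths: 2^22 = 4194304
Distribution: P(S=-22)=1/4194304, P(S=-20)=22/4194304, P(S=-18)=231/4194304, P(S=-16)=1540/4194304, P(S=-14)=7315/4194304, P(S=-12)=26334/4194304, P(S=-10)=74613/4194304, P(S=-8)=170544/4194304, P(S=-6)=319770/4194304, P(S=-4)=497420/4194304, P(S=-2)=646646/4194304, P(S=0)=705432/4194304, P(S=2)=646646/4194304, P(S=4)=497420/4194304, P(S=6)=319770/4194304, P(S=8)=170544/4194304, P(S=10)=74613/4194304, P(S=12)=26334/4194304, P(S=14)=7315/4194304, P(S=16)=1540/4194304, P(S=18)=231/4194304, P(S=20)=22/4194304, P(S=22)=1/4194304
E[|S_22|] = Σ_m |m|·P(S_22=m) = 15519504/4194304 = 969969/262144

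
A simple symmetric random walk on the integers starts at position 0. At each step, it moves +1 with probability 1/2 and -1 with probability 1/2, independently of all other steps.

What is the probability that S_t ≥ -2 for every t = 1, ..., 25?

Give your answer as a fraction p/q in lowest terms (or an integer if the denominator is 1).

Answer: 928625/2097152

Derivation:
Let f(t,s) = #length-t paths at position s with S_1..S_t all ≥ -2.
f(t,s) = f(t-1,s-1) + f(t-1,s+1) for s ≥ -2; f(t,s) = 0 for s < -2.
t=0: f(0,0)=1
t=1: f(1,-1)=1 f(1,1)=1
t=2: f(2,-2)=1 f(2,0)=2 f(2,2)=1
t=3: f(3,-1)=3 f(3,1)=3 f(3,3)=1
t=4: f(4,-2)=3 f(4,0)=6 f(4,2)=4 f(4,4)=1
t=5: f(5,-1)=9 f(5,1)=10 f(5,3)=5 f(5,5)=1
t=6: f(6,-2)=9 f(6,0)=19 f(6,2)=15 f(6,4)=6 f(6,6)=1
t=7: f(7,-1)=28 f(7,1)=34 f(7,3)=21 f(7,5)=7 f(7,7)=1
t=8: f(8,-2)=28 f(8,0)=62 f(8,2)=55 f(8,4)=28 f(8,6)=8 f(8,8)=1
t=9: f(9,-1)=90 f(9,1)=117 f(9,3)=83 f(9,5)=36 f(9,7)=9 f(9,9)=1
t=10: f(10,-2)=90 f(10,0)=207 f(10,2)=200 f(10,4)=119 f(10,6)=45 f(10,8)=10 f(10,10)=1
t=11: f(11,-1)=297 f(11,1)=407 f(11,3)=319 f(11,5)=164 f(11,7)=55 f(11,9)=11 f(11,11)=1
t=12: f(12,-2)=297 f(12,0)=704 f(12,2)=726 f(12,4)=483 f(12,6)=219 f(12,8)=66 f(12,10)=12 f(12,12)=1
t=13: f(13,-1)=1001 f(13,1)=1430 f(13,3)=1209 f(13,5)=702 f(13,7)=285 f(13,9)=78 f(13,11)=13 f(13,13)=1
t=14: f(14,-2)=1001 f(14,0)=2431 f(14,2)=2639 f(14,4)=1911 f(14,6)=987 f(14,8)=363 f(14,10)=91 f(14,12)=14 f(14,14)=1
t=15: f(15,-1)=3432 f(15,1)=5070 f(15,3)=4550 f(15,5)=2898 f(15,7)=1350 f(15,9)=454 f(15,11)=105 f(15,13)=15 f(15,15)=1
t=16: f(16,-2)=3432 f(16,0)=8502 f(16,2)=9620 f(16,4)=7448 f(16,6)=4248 f(16,8)=1804 f(16,10)=559 f(16,12)=120 f(16,14)=16 f(16,16)=1
t=17: f(17,-1)=11934 f(17,1)=18122 f(17,3)=17068 f(17,5)=11696 f(17,7)=6052 f(17,9)=2363 f(17,11)=679 f(17,13)=136 f(17,15)=17 f(17,17)=1
t=18: f(18,-2)=11934 f(18,0)=30056 f(18,2)=35190 f(18,4)=28764 f(18,6)=17748 f(18,8)=8415 f(18,10)=3042 f(18,12)=815 f(18,14)=153 f(18,16)=18 f(18,18)=1
t=19: f(19,-1)=41990 f(19,1)=65246 f(19,3)=63954 f(19,5)=46512 f(19,7)=26163 f(19,9)=11457 f(19,11)=3857 f(19,13)=968 f(19,15)=171 f(19,17)=19 f(19,19)=1
t=20: f(20,-2)=41990 f(20,0)=107236 f(20,2)=129200 f(20,4)=110466 f(20,6)=72675 f(20,8)=37620 f(20,10)=15314 f(20,12)=4825 f(20,14)=1139 f(20,16)=190 f(20,18)=20 f(20,20)=1
t=21: f(21,-1)=149226 f(21,1)=236436 f(21,3)=239666 f(21,5)=183141 f(21,7)=110295 f(21,9)=52934 f(21,11)=20139 f(21,13)=5964 f(21,15)=1329 f(21,17)=210 f(21,19)=21 f(21,21)=1
t=22: f(22,-2)=149226 f(22,0)=385662 f(22,2)=476102 f(22,4)=422807 f(22,6)=293436 f(22,8)=163229 f(22,10)=73073 f(22,12)=26103 f(22,14)=7293 f(22,16)=1539 f(22,18)=231 f(22,20)=22 f(22,22)=1
t=23: f(23,-1)=534888 f(23,1)=861764 f(23,3)=898909 f(23,5)=716243 f(23,7)=456665 f(23,9)=236302 f(23,11)=99176 f(23,13)=33396 f(23,15)=8832 f(23,17)=1770 f(23,19)=253 f(23,21)=23 f(23,23)=1
t=24: f(24,-2)=534888 f(24,0)=1396652 f(24,2)=1760673 f(24,4)=1615152 f(24,6)=1172908 f(24,8)=692967 f(24,10)=335478 f(24,12)=132572 f(24,14)=42228 f(24,16)=10602 f(24,18)=2023 f(24,20)=276 f(24,22)=24 f(24,24)=1
t=25: f(25,-1)=1931540 f(25,1)=3157325 f(25,3)=3375825 f(25,5)=2788060 f(25,7)=1865875 f(25,9)=1028445 f(25,11)=468050 f(25,13)=174800 f(25,15)=52830 f(25,17)=12625 f(25,19)=2299 f(25,21)=300 f(25,23)=25 f(25,25)=1
Σ_s f(25,s) = 14858000
P = 14858000/33554432 = 928625/2097152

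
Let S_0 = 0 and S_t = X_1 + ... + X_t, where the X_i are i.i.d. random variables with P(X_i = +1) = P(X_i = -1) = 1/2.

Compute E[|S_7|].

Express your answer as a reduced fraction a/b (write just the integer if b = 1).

S_7 takes values m ≡ 1 (mod 2) with |m| ≤ 7; P(S_7=m) = C(7,(7+m)/2)/2^7.
Total paths: 2^7 = 128
Distribution: P(S=-7)=1/128, P(S=-5)=7/128, P(S=-3)=21/128, P(S=-1)=35/128, P(S=1)=35/128, P(S=3)=21/128, P(S=5)=7/128, P(S=7)=1/128
E[|S_7|] = Σ_m |m|·P(S_7=m) = 280/128 = 35/16

Answer: 35/16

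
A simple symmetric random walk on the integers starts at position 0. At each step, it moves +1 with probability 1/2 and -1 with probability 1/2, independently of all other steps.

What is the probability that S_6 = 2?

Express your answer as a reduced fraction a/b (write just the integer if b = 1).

To reach position 2 after 6 steps: need 4 steps of +1 and 2 of -1.
Favorable paths: C(6,4) = 15
Total paths: 2^6 = 64
P = 15/64 = 15/64

Answer: 15/64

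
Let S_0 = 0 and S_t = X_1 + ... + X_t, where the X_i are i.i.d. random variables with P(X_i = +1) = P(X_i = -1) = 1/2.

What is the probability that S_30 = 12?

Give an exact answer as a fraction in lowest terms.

Answer: 7153575/536870912

Derivation:
To reach position 12 after 30 steps: need 21 steps of +1 and 9 of -1.
Favorable paths: C(30,21) = 14307150
Total paths: 2^30 = 1073741824
P = 14307150/1073741824 = 7153575/536870912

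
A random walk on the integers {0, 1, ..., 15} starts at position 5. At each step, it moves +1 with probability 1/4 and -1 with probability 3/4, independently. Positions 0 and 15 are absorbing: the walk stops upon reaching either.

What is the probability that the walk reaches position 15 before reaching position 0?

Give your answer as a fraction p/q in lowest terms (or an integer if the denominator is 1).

Answer: 1/59293

Derivation:
Biased walk: p = 1/4, q = 3/4, r = q/p = 3
Gambler's ruin: P(hit 15 before 0 | start at 5) = (1 - r^a)/(1 - r^N)
r^5 = 243; r^15 = 14348907
P = (1 - 243) / (1 - 14348907) = -242 / -14348906 = 1/59293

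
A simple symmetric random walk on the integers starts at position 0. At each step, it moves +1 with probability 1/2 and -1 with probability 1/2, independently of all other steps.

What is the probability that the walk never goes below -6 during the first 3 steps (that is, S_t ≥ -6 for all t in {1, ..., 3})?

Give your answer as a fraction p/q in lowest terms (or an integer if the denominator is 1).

Let f(t,s) = #length-t paths at position s with S_1..S_t all ≥ -6.
f(t,s) = f(t-1,s-1) + f(t-1,s+1) for s ≥ -6; f(t,s) = 0 for s < -6.
t=0: f(0,0)=1
t=1: f(1,-1)=1 f(1,1)=1
t=2: f(2,-2)=1 f(2,0)=2 f(2,2)=1
t=3: f(3,-3)=1 f(3,-1)=3 f(3,1)=3 f(3,3)=1
Σ_s f(3,s) = 8
P = 8/8 = 1

Answer: 1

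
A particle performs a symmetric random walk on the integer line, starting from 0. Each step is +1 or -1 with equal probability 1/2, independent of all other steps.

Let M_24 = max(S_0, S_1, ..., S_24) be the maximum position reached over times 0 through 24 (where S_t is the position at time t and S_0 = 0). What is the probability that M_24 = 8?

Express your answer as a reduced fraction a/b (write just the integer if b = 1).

Answer: 735471/16777216

Derivation:
Let M_24 = max(S_0,...,S_24). Use the reflection principle: for j ≥ 1, #{paths with M_24 ≥ j} = #{S_24 ≥ j} + #{S_24 ≥ j+1}.
By reflection, #{M_24 ≥ 8} = #{S_24 ≥ 8} + #{S_24 ≥ 9} = 1271626 + 536155 = 1807781.
#{M_24 ≥ 9} = #{S_24 ≥ 9} + #{S_24 ≥ 10} = 536155 + 536155 = 1072310.
#{M_24 = 8} = 1807781 - 1072310 = 735471.
P(M_24 = 8) = 735471/16777216 = 735471/16777216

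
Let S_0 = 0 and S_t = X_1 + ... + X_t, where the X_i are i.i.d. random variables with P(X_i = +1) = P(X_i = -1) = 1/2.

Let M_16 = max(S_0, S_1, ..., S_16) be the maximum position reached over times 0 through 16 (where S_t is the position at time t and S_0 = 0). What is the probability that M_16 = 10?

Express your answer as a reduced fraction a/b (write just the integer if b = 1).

Let M_16 = max(S_0,...,S_16). Use the reflection principle: for j ≥ 1, #{paths with M_16 ≥ j} = #{S_16 ≥ j} + #{S_16 ≥ j+1}.
By reflection, #{M_16 ≥ 10} = #{S_16 ≥ 10} + #{S_16 ≥ 11} = 697 + 137 = 834.
#{M_16 ≥ 11} = #{S_16 ≥ 11} + #{S_16 ≥ 12} = 137 + 137 = 274.
#{M_16 = 10} = 834 - 274 = 560.
P(M_16 = 10) = 560/65536 = 35/4096

Answer: 35/4096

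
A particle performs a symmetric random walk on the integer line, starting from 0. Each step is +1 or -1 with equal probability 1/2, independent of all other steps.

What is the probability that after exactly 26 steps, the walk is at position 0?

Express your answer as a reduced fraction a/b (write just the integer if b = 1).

Answer: 1300075/8388608

Derivation:
To return to 0 after 26 steps: need exactly 13 steps of +1 and 13 of -1.
Favorable paths: C(26,13) = 10400600
Total paths: 2^26 = 67108864
P = 10400600/67108864 = 1300075/8388608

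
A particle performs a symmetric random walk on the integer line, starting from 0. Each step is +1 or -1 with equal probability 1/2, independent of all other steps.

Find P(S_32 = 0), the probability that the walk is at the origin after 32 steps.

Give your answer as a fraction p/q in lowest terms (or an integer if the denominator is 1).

To return to 0 after 32 steps: need exactly 16 steps of +1 and 16 of -1.
Favorable paths: C(32,16) = 601080390
Total paths: 2^32 = 4294967296
P = 601080390/4294967296 = 300540195/2147483648

Answer: 300540195/2147483648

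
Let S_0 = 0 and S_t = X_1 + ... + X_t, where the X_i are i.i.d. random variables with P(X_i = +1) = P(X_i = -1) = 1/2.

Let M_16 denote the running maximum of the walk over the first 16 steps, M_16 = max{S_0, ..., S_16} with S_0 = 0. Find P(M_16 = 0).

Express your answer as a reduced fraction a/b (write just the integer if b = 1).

Answer: 6435/32768

Derivation:
Let M_16 = max(S_0,...,S_16). Use the reflection principle: for j ≥ 1, #{paths with M_16 ≥ j} = #{S_16 ≥ j} + #{S_16 ≥ j+1}.
P(M_16 ≥ 0) = 1 since S_0 = 0, so #{M_16 ≥ 0} = 65536.
#{M_16 ≥ 1} = #{S_16 ≥ 1} + #{S_16 ≥ 2} = 26333 + 26333 = 52666.
#{M_16 = 0} = 65536 - 52666 = 12870.
P(M_16 = 0) = 12870/65536 = 6435/32768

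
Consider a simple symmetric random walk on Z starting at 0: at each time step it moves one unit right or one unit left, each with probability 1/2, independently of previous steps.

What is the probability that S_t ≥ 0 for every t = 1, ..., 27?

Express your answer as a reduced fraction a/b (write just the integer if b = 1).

Answer: 5014575/33554432

Derivation:
Let f(t,s) = #length-t paths at position s with S_1..S_t all ≥ 0.
f(t,s) = f(t-1,s-1) + f(t-1,s+1) for s ≥ 0; f(t,s) = 0 for s < 0.
t=0: f(0,0)=1
t=1: f(1,1)=1
t=2: f(2,0)=1 f(2,2)=1
t=3: f(3,1)=2 f(3,3)=1
t=4: f(4,0)=2 f(4,2)=3 f(4,4)=1
t=5: f(5,1)=5 f(5,3)=4 f(5,5)=1
t=6: f(6,0)=5 f(6,2)=9 f(6,4)=5 f(6,6)=1
t=7: f(7,1)=14 f(7,3)=14 f(7,5)=6 f(7,7)=1
t=8: f(8,0)=14 f(8,2)=28 f(8,4)=20 f(8,6)=7 f(8,8)=1
t=9: f(9,1)=42 f(9,3)=48 f(9,5)=27 f(9,7)=8 f(9,9)=1
t=10: f(10,0)=42 f(10,2)=90 f(10,4)=75 f(10,6)=35 f(10,8)=9 f(10,10)=1
t=11: f(11,1)=132 f(11,3)=165 f(11,5)=110 f(11,7)=44 f(11,9)=10 f(11,11)=1
t=12: f(12,0)=132 f(12,2)=297 f(12,4)=275 f(12,6)=154 f(12,8)=54 f(12,10)=11 f(12,12)=1
t=13: f(13,1)=429 f(13,3)=572 f(13,5)=429 f(13,7)=208 f(13,9)=65 f(13,11)=12 f(13,13)=1
t=14: f(14,0)=429 f(14,2)=1001 f(14,4)=1001 f(14,6)=637 f(14,8)=273 f(14,10)=77 f(14,12)=13 f(14,14)=1
t=15: f(15,1)=1430 f(15,3)=2002 f(15,5)=1638 f(15,7)=910 f(15,9)=350 f(15,11)=90 f(15,13)=14 f(15,15)=1
t=16: f(16,0)=1430 f(16,2)=3432 f(16,4)=3640 f(16,6)=2548 f(16,8)=1260 f(16,10)=440 f(16,12)=104 f(16,14)=15 f(16,16)=1
t=17: f(17,1)=4862 f(17,3)=7072 f(17,5)=6188 f(17,7)=3808 f(17,9)=1700 f(17,11)=544 f(17,13)=119 f(17,15)=16 f(17,17)=1
t=18: f(18,0)=4862 f(18,2)=11934 f(18,4)=13260 f(18,6)=9996 f(18,8)=5508 f(18,10)=2244 f(18,12)=663 f(18,14)=135 f(18,16)=17 f(18,18)=1
t=19: f(19,1)=16796 f(19,3)=25194 f(19,5)=23256 f(19,7)=15504 f(19,9)=7752 f(19,11)=2907 f(19,13)=798 f(19,15)=152 f(19,17)=18 f(19,19)=1
t=20: f(20,0)=16796 f(20,2)=41990 f(20,4)=48450 f(20,6)=38760 f(20,8)=23256 f(20,10)=10659 f(20,12)=3705 f(20,14)=950 f(20,16)=170 f(20,18)=19 f(20,20)=1
t=21: f(21,1)=58786 f(21,3)=90440 f(21,5)=87210 f(21,7)=62016 f(21,9)=33915 f(21,11)=14364 f(21,13)=4655 f(21,15)=1120 f(21,17)=189 f(21,19)=20 f(21,21)=1
t=22: f(22,0)=58786 f(22,2)=149226 f(22,4)=177650 f(22,6)=149226 f(22,8)=95931 f(22,10)=48279 f(22,12)=19019 f(22,14)=5775 f(22,16)=1309 f(22,18)=209 f(22,20)=21 f(22,22)=1
t=23: f(23,1)=208012 f(23,3)=326876 f(23,5)=326876 f(23,7)=245157 f(23,9)=144210 f(23,11)=67298 f(23,13)=24794 f(23,15)=7084 f(23,17)=1518 f(23,19)=230 f(23,21)=22 f(23,23)=1
t=24: f(24,0)=208012 f(24,2)=534888 f(24,4)=653752 f(24,6)=572033 f(24,8)=389367 f(24,10)=211508 f(24,12)=92092 f(24,14)=31878 f(24,16)=8602 f(24,18)=1748 f(24,20)=252 f(24,22)=23 f(24,24)=1
t=25: f(25,1)=742900 f(25,3)=1188640 f(25,5)=1225785 f(25,7)=961400 f(25,9)=600875 f(25,11)=303600 f(25,13)=123970 f(25,15)=40480 f(25,17)=10350 f(25,19)=2000 f(25,21)=275 f(25,23)=24 f(25,25)=1
t=26: f(26,0)=742900 f(26,2)=1931540 f(26,4)=2414425 f(26,6)=2187185 f(26,8)=1562275 f(26,10)=904475 f(26,12)=427570 f(26,14)=164450 f(26,16)=50830 f(26,18)=12350 f(26,20)=2275 f(26,22)=299 f(26,24)=25 f(26,26)=1
t=27: f(27,1)=2674440 f(27,3)=4345965 f(27,5)=4601610 f(27,7)=3749460 f(27,9)=2466750 f(27,11)=1332045 f(27,13)=592020 f(27,15)=215280 f(27,17)=63180 f(27,19)=14625 f(27,21)=2574 f(27,23)=324 f(27,25)=26 f(27,27)=1
Σ_s f(27,s) = 20058300
P = 20058300/134217728 = 5014575/33554432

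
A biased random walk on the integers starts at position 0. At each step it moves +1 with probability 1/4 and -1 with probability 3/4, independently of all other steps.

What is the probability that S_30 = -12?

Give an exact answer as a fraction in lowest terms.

Answer: 74828921164150725/576460752303423488

Derivation:
To reach position -12 after 30 steps: need 9 steps of +1 and 21 steps of -1.
Number of such sequences: C(30,9) = 14307150
Each has probability (1/4)^9 · (3/4)^21 = 10460353203/1152921504606846976
P = 14307150 · 10460353203/1152921504606846976 = 74828921164150725/576460752303423488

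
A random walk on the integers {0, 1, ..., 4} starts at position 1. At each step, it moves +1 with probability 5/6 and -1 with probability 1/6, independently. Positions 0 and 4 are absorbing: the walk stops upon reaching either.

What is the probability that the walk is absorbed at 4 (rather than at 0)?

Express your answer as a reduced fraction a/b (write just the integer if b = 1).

Biased walk: p = 5/6, q = 1/6, r = q/p = 1/5
Gambler's ruin: P(hit 4 before 0 | start at 1) = (1 - r^a)/(1 - r^N)
r^1 = 1/5; r^4 = 1/625
P = (1 - 1/5) / (1 - 1/625) = 4/5 / 624/625 = 125/156

Answer: 125/156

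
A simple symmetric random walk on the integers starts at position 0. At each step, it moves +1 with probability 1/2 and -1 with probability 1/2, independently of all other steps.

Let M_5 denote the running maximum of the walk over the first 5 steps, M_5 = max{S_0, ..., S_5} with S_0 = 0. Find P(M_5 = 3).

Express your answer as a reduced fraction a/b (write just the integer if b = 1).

Let M_5 = max(S_0,...,S_5). Use the reflection principle: for j ≥ 1, #{paths with M_5 ≥ j} = #{S_5 ≥ j} + #{S_5 ≥ j+1}.
By reflection, #{M_5 ≥ 3} = #{S_5 ≥ 3} + #{S_5 ≥ 4} = 6 + 1 = 7.
#{M_5 ≥ 4} = #{S_5 ≥ 4} + #{S_5 ≥ 5} = 1 + 1 = 2.
#{M_5 = 3} = 7 - 2 = 5.
P(M_5 = 3) = 5/32 = 5/32

Answer: 5/32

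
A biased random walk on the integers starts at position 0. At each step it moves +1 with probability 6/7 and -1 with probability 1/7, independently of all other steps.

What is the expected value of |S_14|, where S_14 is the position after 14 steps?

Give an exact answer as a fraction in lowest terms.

S_14 takes values m ≡ 0 (mod 2) with |m| ≤ 14; P(S_14=m) = C(14,(14+m)/2) · (6/7)^((14+m)/2) · (1/7)^((14-m)/2).
Distribution: P(S=-14)=1/678223072849, P(S=-12)=12/96889010407, P(S=-10)=468/96889010407, P(S=-8)=11232/96889010407, P(S=-6)=185328/96889010407, P(S=-4)=2223936/96889010407, P(S=-2)=20015424/96889010407, P(S=0)=960740352/678223072849, P(S=2)=720555264/96889010407, P(S=4)=2882221056/96889010407, P(S=6)=8646663168/96889010407, P(S=8)=18865446912/96889010407, P(S=10)=28298170368/96889010407, P(S=12)=26121388032/96889010407, P(S=14)=78364164096/678223072849
E[|S_14|] = Σ_m |m|·P(S_14=m) = 968990370554/96889010407

Answer: 968990370554/96889010407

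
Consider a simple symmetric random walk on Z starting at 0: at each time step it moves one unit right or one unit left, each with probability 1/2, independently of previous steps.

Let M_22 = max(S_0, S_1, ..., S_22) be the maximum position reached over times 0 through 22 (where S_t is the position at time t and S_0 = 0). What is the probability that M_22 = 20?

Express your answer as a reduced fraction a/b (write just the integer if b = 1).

Answer: 11/2097152

Derivation:
Let M_22 = max(S_0,...,S_22). Use the reflection principle: for j ≥ 1, #{paths with M_22 ≥ j} = #{S_22 ≥ j} + #{S_22 ≥ j+1}.
By reflection, #{M_22 ≥ 20} = #{S_22 ≥ 20} + #{S_22 ≥ 21} = 23 + 1 = 24.
#{M_22 ≥ 21} = #{S_22 ≥ 21} + #{S_22 ≥ 22} = 1 + 1 = 2.
#{M_22 = 20} = 24 - 2 = 22.
P(M_22 = 20) = 22/4194304 = 11/2097152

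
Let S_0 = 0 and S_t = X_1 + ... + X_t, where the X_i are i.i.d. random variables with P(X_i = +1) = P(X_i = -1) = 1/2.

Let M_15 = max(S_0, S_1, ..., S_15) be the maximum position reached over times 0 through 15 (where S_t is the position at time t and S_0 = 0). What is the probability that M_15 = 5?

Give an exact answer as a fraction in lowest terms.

Let M_15 = max(S_0,...,S_15). Use the reflection principle: for j ≥ 1, #{paths with M_15 ≥ j} = #{S_15 ≥ j} + #{S_15 ≥ j+1}.
By reflection, #{M_15 ≥ 5} = #{S_15 ≥ 5} + #{S_15 ≥ 6} = 4944 + 1941 = 6885.
#{M_15 ≥ 6} = #{S_15 ≥ 6} + #{S_15 ≥ 7} = 1941 + 1941 = 3882.
#{M_15 = 5} = 6885 - 3882 = 3003.
P(M_15 = 5) = 3003/32768 = 3003/32768

Answer: 3003/32768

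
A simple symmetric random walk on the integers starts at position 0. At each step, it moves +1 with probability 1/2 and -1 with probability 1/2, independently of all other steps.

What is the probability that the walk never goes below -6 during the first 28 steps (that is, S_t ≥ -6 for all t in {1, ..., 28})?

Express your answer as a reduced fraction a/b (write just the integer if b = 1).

Let f(t,s) = #length-t paths at position s with S_1..S_t all ≥ -6.
f(t,s) = f(t-1,s-1) + f(t-1,s+1) for s ≥ -6; f(t,s) = 0 for s < -6.
t=0: f(0,0)=1
t=1: f(1,-1)=1 f(1,1)=1
t=2: f(2,-2)=1 f(2,0)=2 f(2,2)=1
t=3: f(3,-3)=1 f(3,-1)=3 f(3,1)=3 f(3,3)=1
t=4: f(4,-4)=1 f(4,-2)=4 f(4,0)=6 f(4,2)=4 f(4,4)=1
t=5: f(5,-5)=1 f(5,-3)=5 f(5,-1)=10 f(5,1)=10 f(5,3)=5 f(5,5)=1
t=6: f(6,-6)=1 f(6,-4)=6 f(6,-2)=15 f(6,0)=20 f(6,2)=15 f(6,4)=6 f(6,6)=1
t=7: f(7,-5)=7 f(7,-3)=21 f(7,-1)=35 f(7,1)=35 f(7,3)=21 f(7,5)=7 f(7,7)=1
t=8: f(8,-6)=7 f(8,-4)=28 f(8,-2)=56 f(8,0)=70 f(8,2)=56 f(8,4)=28 f(8,6)=8 f(8,8)=1
t=9: f(9,-5)=35 f(9,-3)=84 f(9,-1)=126 f(9,1)=126 f(9,3)=84 f(9,5)=36 f(9,7)=9 f(9,9)=1
t=10: f(10,-6)=35 f(10,-4)=119 f(10,-2)=210 f(10,0)=252 f(10,2)=210 f(10,4)=120 f(10,6)=45 f(10,8)=10 f(10,10)=1
t=11: f(11,-5)=154 f(11,-3)=329 f(11,-1)=462 f(11,1)=462 f(11,3)=330 f(11,5)=165 f(11,7)=55 f(11,9)=11 f(11,11)=1
t=12: f(12,-6)=154 f(12,-4)=483 f(12,-2)=791 f(12,0)=924 f(12,2)=792 f(12,4)=495 f(12,6)=220 f(12,8)=66 f(12,10)=12 f(12,12)=1
t=13: f(13,-5)=637 f(13,-3)=1274 f(13,-1)=1715 f(13,1)=1716 f(13,3)=1287 f(13,5)=715 f(13,7)=286 f(13,9)=78 f(13,11)=13 f(13,13)=1
t=14: f(14,-6)=637 f(14,-4)=1911 f(14,-2)=2989 f(14,0)=3431 f(14,2)=3003 f(14,4)=2002 f(14,6)=1001 f(14,8)=364 f(14,10)=91 f(14,12)=14 f(14,14)=1
t=15: f(15,-5)=2548 f(15,-3)=4900 f(15,-1)=6420 f(15,1)=6434 f(15,3)=5005 f(15,5)=3003 f(15,7)=1365 f(15,9)=455 f(15,11)=105 f(15,13)=15 f(15,15)=1
t=16: f(16,-6)=2548 f(16,-4)=7448 f(16,-2)=11320 f(16,0)=12854 f(16,2)=11439 f(16,4)=8008 f(16,6)=4368 f(16,8)=1820 f(16,10)=560 f(16,12)=120 f(16,14)=16 f(16,16)=1
t=17: f(17,-5)=9996 f(17,-3)=18768 f(17,-1)=24174 f(17,1)=24293 f(17,3)=19447 f(17,5)=12376 f(17,7)=6188 f(17,9)=2380 f(17,11)=680 f(17,13)=136 f(17,15)=17 f(17,17)=1
t=18: f(18,-6)=9996 f(18,-4)=28764 f(18,-2)=42942 f(18,0)=48467 f(18,2)=43740 f(18,4)=31823 f(18,6)=18564 f(18,8)=8568 f(18,10)=3060 f(18,12)=816 f(18,14)=153 f(18,16)=18 f(18,18)=1
t=19: f(19,-5)=38760 f(19,-3)=71706 f(19,-1)=91409 f(19,1)=92207 f(19,3)=75563 f(19,5)=50387 f(19,7)=27132 f(19,9)=11628 f(19,11)=3876 f(19,13)=969 f(19,15)=171 f(19,17)=19 f(19,19)=1
t=20: f(20,-6)=38760 f(20,-4)=110466 f(20,-2)=163115 f(20,0)=183616 f(20,2)=167770 f(20,4)=125950 f(20,6)=77519 f(20,8)=38760 f(20,10)=15504 f(20,12)=4845 f(20,14)=1140 f(20,16)=190 f(20,18)=20 f(20,20)=1
t=21: f(21,-5)=149226 f(21,-3)=273581 f(21,-1)=346731 f(21,1)=351386 f(21,3)=293720 f(21,5)=203469 f(21,7)=116279 f(21,9)=54264 f(21,11)=20349 f(21,13)=5985 f(21,15)=1330 f(21,17)=210 f(21,19)=21 f(21,21)=1
t=22: f(22,-6)=149226 f(22,-4)=422807 f(22,-2)=620312 f(22,0)=698117 f(22,2)=645106 f(22,4)=497189 f(22,6)=319748 f(22,8)=170543 f(22,10)=74613 f(22,12)=26334 f(22,14)=7315 f(22,16)=1540 f(22,18)=231 f(22,20)=22 f(22,22)=1
t=23: f(23,-5)=572033 f(23,-3)=1043119 f(23,-1)=1318429 f(23,1)=1343223 f(23,3)=1142295 f(23,5)=816937 f(23,7)=490291 f(23,9)=245156 f(23,11)=100947 f(23,13)=33649 f(23,15)=8855 f(23,17)=1771 f(23,19)=253 f(23,21)=23 f(23,23)=1
t=24: f(24,-6)=572033 f(24,-4)=1615152 f(24,-2)=2361548 f(24,0)=2661652 f(24,2)=2485518 f(24,4)=1959232 f(24,6)=1307228 f(24,8)=735447 f(24,10)=346103 f(24,12)=134596 f(24,14)=42504 f(24,16)=10626 f(24,18)=2024 f(24,20)=276 f(24,22)=24 f(24,24)=1
t=25: f(25,-5)=2187185 f(25,-3)=3976700 f(25,-1)=5023200 f(25,1)=5147170 f(25,3)=4444750 f(25,5)=3266460 f(25,7)=2042675 f(25,9)=1081550 f(25,11)=480699 f(25,13)=177100 f(25,15)=53130 f(25,17)=12650 f(25,19)=2300 f(25,21)=300 f(25,23)=25 f(25,25)=1
t=26: f(26,-6)=2187185 f(26,-4)=6163885 f(26,-2)=8999900 f(26,0)=10170370 f(26,2)=9591920 f(26,4)=7711210 f(26,6)=5309135 f(26,8)=3124225 f(26,10)=1562249 f(26,12)=657799 f(26,14)=230230 f(26,16)=65780 f(26,18)=14950 f(26,20)=2600 f(26,22)=325 f(26,24)=26 f(26,26)=1
t=27: f(27,-5)=8351070 f(27,-3)=15163785 f(27,-1)=19170270 f(27,1)=19762290 f(27,3)=17303130 f(27,5)=13020345 f(27,7)=8433360 f(27,9)=4686474 f(27,11)=2220048 f(27,13)=888029 f(27,15)=296010 f(27,17)=80730 f(27,19)=17550 f(27,21)=2925 f(27,23)=351 f(27,25)=27 f(27,27)=1
t=28: f(28,-6)=8351070 f(28,-4)=23514855 f(28,-2)=34334055 f(28,0)=38932560 f(28,2)=37065420 f(28,4)=30323475 f(28,6)=21453705 f(28,8)=13119834 f(28,10)=6906522 f(28,12)=3108077 f(28,14)=1184039 f(28,16)=376740 f(28,18)=98280 f(28,20)=20475 f(28,22)=3276 f(28,24)=378 f(28,26)=28 f(28,28)=1
Σ_s f(28,s) = 218792790
P = 218792790/268435456 = 109396395/134217728

Answer: 109396395/134217728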